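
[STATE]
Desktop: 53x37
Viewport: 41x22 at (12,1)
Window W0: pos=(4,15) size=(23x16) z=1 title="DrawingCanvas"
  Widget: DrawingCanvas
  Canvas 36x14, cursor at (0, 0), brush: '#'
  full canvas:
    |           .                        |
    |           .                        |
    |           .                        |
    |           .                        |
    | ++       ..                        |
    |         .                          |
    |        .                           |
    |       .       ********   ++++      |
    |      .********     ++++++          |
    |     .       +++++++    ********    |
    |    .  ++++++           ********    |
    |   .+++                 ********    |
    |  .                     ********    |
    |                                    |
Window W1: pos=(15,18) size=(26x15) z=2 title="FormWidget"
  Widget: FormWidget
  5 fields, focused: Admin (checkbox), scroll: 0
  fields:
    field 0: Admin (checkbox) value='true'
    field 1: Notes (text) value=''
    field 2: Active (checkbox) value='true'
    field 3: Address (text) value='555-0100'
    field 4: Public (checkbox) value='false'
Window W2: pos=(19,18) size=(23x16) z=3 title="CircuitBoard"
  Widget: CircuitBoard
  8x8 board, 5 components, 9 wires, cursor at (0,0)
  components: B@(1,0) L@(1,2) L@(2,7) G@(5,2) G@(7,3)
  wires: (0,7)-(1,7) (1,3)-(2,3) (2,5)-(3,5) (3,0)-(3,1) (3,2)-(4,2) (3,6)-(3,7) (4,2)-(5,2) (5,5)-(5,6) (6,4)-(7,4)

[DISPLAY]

                                         
                                         
                                         
                                         
                                         
                                         
                                         
                                         
                                         
                                         
                                         
                                         
                                         
                                         
━━━━━━━━━━━━━━┓                          
gCanvas       ┃                          
──────────────┨                          
   ┏━━━┏━━━━━━━━━━━━━━━━━━━━━┓           
   ┃ Fo┃ CircuitBoard        ┃           
   ┠───┠─────────────────────┨           
   ┃> A┃   0 1 2 3 4 5 6 7   ┃           
   ┃  N┃0  [.]               ┃           


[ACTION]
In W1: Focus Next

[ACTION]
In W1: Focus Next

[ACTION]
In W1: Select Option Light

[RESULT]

                                         
                                         
                                         
                                         
                                         
                                         
                                         
                                         
                                         
                                         
                                         
                                         
                                         
                                         
━━━━━━━━━━━━━━┓                          
gCanvas       ┃                          
──────────────┨                          
   ┏━━━┏━━━━━━━━━━━━━━━━━━━━━┓           
   ┃ Fo┃ CircuitBoard        ┃           
   ┠───┠─────────────────────┨           
   ┃  A┃   0 1 2 3 4 5 6 7   ┃           
   ┃  N┃0  [.]               ┃           


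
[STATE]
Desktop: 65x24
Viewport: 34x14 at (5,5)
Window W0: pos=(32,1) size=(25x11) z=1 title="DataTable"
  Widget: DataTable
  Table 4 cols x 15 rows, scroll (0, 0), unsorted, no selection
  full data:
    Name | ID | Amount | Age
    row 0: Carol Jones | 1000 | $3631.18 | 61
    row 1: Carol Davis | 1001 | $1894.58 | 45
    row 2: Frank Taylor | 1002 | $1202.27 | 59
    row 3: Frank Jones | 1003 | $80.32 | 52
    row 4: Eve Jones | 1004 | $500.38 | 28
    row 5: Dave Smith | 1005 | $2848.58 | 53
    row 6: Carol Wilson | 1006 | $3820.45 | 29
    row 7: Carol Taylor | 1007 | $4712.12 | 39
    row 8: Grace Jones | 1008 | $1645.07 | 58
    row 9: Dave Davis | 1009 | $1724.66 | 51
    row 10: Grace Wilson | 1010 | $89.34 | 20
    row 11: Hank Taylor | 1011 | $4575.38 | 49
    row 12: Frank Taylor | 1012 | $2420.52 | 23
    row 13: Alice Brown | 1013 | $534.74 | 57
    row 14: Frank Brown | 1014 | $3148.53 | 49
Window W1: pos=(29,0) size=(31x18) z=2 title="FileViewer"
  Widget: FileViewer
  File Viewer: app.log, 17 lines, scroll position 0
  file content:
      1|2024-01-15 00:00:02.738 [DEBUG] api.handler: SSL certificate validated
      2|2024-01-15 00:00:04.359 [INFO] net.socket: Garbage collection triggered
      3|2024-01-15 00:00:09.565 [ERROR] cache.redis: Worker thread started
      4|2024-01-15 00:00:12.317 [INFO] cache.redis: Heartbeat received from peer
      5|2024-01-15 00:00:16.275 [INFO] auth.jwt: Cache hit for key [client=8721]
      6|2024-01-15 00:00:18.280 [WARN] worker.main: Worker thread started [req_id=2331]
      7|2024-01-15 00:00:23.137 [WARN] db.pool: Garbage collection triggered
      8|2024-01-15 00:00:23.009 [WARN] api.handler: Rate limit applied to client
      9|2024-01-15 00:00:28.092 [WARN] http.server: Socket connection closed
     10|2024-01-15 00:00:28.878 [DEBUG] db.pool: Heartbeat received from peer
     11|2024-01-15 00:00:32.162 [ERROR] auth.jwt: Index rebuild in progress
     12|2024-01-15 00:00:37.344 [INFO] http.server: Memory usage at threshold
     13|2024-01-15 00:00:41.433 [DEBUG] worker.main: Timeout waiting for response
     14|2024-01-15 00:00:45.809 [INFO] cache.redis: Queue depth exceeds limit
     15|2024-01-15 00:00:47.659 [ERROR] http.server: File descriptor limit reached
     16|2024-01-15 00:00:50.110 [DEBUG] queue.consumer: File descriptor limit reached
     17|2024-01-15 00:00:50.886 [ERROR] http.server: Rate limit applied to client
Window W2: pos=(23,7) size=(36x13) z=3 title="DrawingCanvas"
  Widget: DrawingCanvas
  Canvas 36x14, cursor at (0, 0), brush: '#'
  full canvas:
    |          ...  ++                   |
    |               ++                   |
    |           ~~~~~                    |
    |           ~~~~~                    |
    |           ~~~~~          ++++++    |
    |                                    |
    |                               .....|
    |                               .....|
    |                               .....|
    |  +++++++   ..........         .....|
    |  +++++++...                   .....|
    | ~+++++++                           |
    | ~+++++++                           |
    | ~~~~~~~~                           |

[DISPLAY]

                        ┃2024-01-1
                        ┃2024-01-1
                  ┏━━━━━━━━━━━━━━━
                  ┃ DrawingCanvas 
                  ┠───────────────
                  ┃+         ...  
                  ┃               
                  ┃           ~~~~
                  ┃           ~~~~
                  ┃           ~~~~
                  ┃               
                  ┃               
                  ┃               
                  ┃               


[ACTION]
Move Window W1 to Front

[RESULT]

                        ┃2024-01-1
                        ┃2024-01-1
                  ┏━━━━━┃2024-01-1
                  ┃ Draw┃2024-01-1
                  ┠─────┃2024-01-1
                  ┃+    ┃2024-01-1
                  ┃     ┃2024-01-1
                  ┃     ┃2024-01-1
                  ┃     ┃2024-01-1
                  ┃     ┃2024-01-1
                  ┃     ┃2024-01-1
                  ┃     ┃2024-01-1
                  ┃     ┗━━━━━━━━━
                  ┃               


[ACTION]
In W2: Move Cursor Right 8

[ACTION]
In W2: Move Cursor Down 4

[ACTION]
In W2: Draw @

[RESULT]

                        ┃2024-01-1
                        ┃2024-01-1
                  ┏━━━━━┃2024-01-1
                  ┃ Draw┃2024-01-1
                  ┠─────┃2024-01-1
                  ┃     ┃2024-01-1
                  ┃     ┃2024-01-1
                  ┃     ┃2024-01-1
                  ┃     ┃2024-01-1
                  ┃     ┃2024-01-1
                  ┃     ┃2024-01-1
                  ┃     ┃2024-01-1
                  ┃     ┗━━━━━━━━━
                  ┃               


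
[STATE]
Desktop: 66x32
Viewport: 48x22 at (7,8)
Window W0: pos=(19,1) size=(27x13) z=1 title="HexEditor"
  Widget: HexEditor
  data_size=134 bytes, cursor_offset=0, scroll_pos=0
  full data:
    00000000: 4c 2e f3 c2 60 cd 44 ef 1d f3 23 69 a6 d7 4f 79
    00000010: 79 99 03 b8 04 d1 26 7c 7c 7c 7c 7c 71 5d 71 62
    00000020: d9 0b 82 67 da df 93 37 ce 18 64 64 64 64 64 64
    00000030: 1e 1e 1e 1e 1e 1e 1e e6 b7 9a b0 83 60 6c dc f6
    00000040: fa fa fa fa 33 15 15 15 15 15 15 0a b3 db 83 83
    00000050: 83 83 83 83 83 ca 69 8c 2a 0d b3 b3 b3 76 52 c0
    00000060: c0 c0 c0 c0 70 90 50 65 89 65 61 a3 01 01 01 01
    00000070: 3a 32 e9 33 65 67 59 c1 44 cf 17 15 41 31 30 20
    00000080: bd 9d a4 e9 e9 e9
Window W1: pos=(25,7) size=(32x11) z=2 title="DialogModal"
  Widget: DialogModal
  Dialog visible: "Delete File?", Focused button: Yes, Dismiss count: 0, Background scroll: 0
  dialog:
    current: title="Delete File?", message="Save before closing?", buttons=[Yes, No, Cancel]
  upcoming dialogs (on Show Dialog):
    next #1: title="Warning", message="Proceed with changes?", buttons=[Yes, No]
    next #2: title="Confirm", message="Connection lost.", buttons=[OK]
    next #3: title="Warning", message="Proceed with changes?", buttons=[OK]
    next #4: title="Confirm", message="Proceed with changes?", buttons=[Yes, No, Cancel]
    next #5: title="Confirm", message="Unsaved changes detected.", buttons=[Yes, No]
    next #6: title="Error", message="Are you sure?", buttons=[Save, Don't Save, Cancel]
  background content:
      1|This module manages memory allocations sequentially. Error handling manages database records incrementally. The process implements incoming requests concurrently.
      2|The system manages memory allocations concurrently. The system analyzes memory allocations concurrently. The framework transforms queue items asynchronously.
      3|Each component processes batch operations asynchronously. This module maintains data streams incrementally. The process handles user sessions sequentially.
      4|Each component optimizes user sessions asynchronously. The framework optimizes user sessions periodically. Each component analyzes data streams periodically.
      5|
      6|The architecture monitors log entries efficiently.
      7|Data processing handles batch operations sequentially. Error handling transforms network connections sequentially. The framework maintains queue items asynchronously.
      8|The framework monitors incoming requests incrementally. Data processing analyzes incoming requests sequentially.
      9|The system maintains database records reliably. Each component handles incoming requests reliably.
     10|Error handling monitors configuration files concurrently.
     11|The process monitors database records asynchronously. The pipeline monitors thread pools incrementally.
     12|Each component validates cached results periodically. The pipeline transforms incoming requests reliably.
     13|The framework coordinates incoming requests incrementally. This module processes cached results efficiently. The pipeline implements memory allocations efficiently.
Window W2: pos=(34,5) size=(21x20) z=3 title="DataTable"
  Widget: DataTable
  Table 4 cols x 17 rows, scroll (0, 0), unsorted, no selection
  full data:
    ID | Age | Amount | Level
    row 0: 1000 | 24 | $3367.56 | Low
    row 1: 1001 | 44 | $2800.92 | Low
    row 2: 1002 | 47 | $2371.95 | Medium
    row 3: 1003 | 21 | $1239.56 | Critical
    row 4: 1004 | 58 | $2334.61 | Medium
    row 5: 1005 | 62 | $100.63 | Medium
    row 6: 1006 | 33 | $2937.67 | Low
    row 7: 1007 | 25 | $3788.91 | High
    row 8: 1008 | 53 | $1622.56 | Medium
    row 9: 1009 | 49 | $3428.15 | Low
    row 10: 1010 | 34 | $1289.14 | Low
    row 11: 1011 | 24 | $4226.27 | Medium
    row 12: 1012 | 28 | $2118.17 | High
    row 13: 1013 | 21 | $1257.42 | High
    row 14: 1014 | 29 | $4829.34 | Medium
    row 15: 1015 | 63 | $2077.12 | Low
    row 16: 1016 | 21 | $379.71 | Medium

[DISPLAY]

            ┃00000┃ DialogM┃ID  │Age│Amount  │L┃
            ┃00000┠────────┃────┼───┼────────┼─┃
            ┃00000┃This mod┃1000│24 │$3367.56│L┃
            ┃00000┃The┌────┃1001│44 │$2800.92│L┃
            ┃00000┃Eac│    ┃1002│47 │$2371.95│M┃
            ┗━━━━━┃Eac│ Sav┃1003│21 │$1239.56│C┃
                  ┃   │ [Ye┃1004│58 │$2334.61│M┃
                  ┃The└────┃1005│62 │$100.63 │M┃
                  ┃Data pro┃1006│33 │$2937.67│L┃
                  ┗━━━━━━━━┃1007│25 │$3788.91│H┃
                           ┃1008│53 │$1622.56│M┃
                           ┃1009│49 │$3428.15│L┃
                           ┃1010│34 │$1289.14│L┃
                           ┃1011│24 │$4226.27│M┃
                           ┃1012│28 │$2118.17│H┃
                           ┃1013│21 │$1257.42│H┃
                           ┗━━━━━━━━━━━━━━━━━━━┛
                                                
                                                
                                                
                                                
                                                


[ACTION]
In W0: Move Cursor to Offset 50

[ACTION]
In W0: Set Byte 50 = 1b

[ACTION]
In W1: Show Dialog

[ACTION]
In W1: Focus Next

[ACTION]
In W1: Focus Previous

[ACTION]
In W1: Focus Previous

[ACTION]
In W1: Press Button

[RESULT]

            ┃00000┃ DialogM┃ID  │Age│Amount  │L┃
            ┃00000┠────────┃────┼───┼────────┼─┃
            ┃00000┃This mod┃1000│24 │$3367.56│L┃
            ┃00000┃The syst┃1001│44 │$2800.92│L┃
            ┃00000┃Each com┃1002│47 │$2371.95│M┃
            ┗━━━━━┃Each com┃1003│21 │$1239.56│C┃
                  ┃        ┃1004│58 │$2334.61│M┃
                  ┃The arch┃1005│62 │$100.63 │M┃
                  ┃Data pro┃1006│33 │$2937.67│L┃
                  ┗━━━━━━━━┃1007│25 │$3788.91│H┃
                           ┃1008│53 │$1622.56│M┃
                           ┃1009│49 │$3428.15│L┃
                           ┃1010│34 │$1289.14│L┃
                           ┃1011│24 │$4226.27│M┃
                           ┃1012│28 │$2118.17│H┃
                           ┃1013│21 │$1257.42│H┃
                           ┗━━━━━━━━━━━━━━━━━━━┛
                                                
                                                
                                                
                                                
                                                


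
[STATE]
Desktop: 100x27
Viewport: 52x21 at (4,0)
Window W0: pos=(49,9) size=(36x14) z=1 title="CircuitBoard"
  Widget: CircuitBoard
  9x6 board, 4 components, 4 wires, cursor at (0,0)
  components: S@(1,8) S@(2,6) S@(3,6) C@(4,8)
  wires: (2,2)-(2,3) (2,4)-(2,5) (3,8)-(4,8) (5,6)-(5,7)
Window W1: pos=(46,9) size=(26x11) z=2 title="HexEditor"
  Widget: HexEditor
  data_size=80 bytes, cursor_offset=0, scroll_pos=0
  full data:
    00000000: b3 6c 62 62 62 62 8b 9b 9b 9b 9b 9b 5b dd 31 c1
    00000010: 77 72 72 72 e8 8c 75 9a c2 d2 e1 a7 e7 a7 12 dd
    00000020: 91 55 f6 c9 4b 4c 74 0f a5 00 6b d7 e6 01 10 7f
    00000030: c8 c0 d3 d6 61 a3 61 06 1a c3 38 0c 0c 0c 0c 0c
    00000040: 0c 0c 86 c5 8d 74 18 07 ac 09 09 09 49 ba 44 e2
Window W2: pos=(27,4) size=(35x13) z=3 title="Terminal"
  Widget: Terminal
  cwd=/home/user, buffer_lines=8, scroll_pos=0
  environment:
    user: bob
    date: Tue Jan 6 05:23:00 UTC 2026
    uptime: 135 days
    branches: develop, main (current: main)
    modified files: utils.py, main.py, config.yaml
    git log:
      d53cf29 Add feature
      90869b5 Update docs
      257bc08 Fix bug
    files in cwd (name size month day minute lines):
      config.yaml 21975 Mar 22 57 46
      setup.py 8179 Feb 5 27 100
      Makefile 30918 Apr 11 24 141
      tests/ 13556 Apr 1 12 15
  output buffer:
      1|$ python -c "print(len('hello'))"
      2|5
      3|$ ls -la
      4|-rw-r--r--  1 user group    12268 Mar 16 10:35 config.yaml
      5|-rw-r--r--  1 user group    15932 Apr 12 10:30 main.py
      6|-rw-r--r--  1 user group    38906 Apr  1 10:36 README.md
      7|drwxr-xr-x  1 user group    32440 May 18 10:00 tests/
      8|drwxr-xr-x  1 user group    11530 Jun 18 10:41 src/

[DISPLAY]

                                                    
                                                    
                                                    
                                                    
                       ┏━━━━━━━━━━━━━━━━━━━━━━━━━━━━
                       ┃ Terminal                   
                       ┠────────────────────────────
                       ┃$ python -c "print(len('hell
                       ┃5                           
                       ┃$ ls -la                    
                       ┃-rw-r--r--  1 user group    
                       ┃-rw-r--r--  1 user group    
                       ┃-rw-r--r--  1 user group    
                       ┃drwxr-xr-x  1 user group    
                       ┃drwxr-xr-x  1 user group    
                       ┃$ █                         
                       ┗━━━━━━━━━━━━━━━━━━━━━━━━━━━━
                                          ┃         
                                          ┃         
                                          ┗━━━━━━━━━
                                             ┃      


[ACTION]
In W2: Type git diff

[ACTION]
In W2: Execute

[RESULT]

                                                    
                                                    
                                                    
                                                    
                       ┏━━━━━━━━━━━━━━━━━━━━━━━━━━━━
                       ┃ Terminal                   
                       ┠────────────────────────────
                       ┃drwxr-xr-x  1 user group    
                       ┃$ git diff                  
                       ┃diff --git a/main.py b/main.
                       ┃--- a/main.py               
                       ┃+++ b/main.py               
                       ┃@@ -1,3 +1,4 @@             
                       ┃+# updated                  
                       ┃ import sys                 
                       ┃$ █                         
                       ┗━━━━━━━━━━━━━━━━━━━━━━━━━━━━
                                          ┃         
                                          ┃         
                                          ┗━━━━━━━━━
                                             ┃      


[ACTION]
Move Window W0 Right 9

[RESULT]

                                                    
                                                    
                                                    
                                                    
                       ┏━━━━━━━━━━━━━━━━━━━━━━━━━━━━
                       ┃ Terminal                   
                       ┠────────────────────────────
                       ┃drwxr-xr-x  1 user group    
                       ┃$ git diff                  
                       ┃diff --git a/main.py b/main.
                       ┃--- a/main.py               
                       ┃+++ b/main.py               
                       ┃@@ -1,3 +1,4 @@             
                       ┃+# updated                  
                       ┃ import sys                 
                       ┃$ █                         
                       ┗━━━━━━━━━━━━━━━━━━━━━━━━━━━━
                                          ┃         
                                          ┃         
                                          ┗━━━━━━━━━
                                                    


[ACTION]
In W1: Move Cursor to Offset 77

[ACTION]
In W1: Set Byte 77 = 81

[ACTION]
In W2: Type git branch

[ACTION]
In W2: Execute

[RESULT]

                                                    
                                                    
                                                    
                                                    
                       ┏━━━━━━━━━━━━━━━━━━━━━━━━━━━━
                       ┃ Terminal                   
                       ┠────────────────────────────
                       ┃--- a/main.py               
                       ┃+++ b/main.py               
                       ┃@@ -1,3 +1,4 @@             
                       ┃+# updated                  
                       ┃ import sys                 
                       ┃$ git branch                
                       ┃  develop                   
                       ┃* main                      
                       ┃$ █                         
                       ┗━━━━━━━━━━━━━━━━━━━━━━━━━━━━
                                          ┃         
                                          ┃         
                                          ┗━━━━━━━━━
                                                    


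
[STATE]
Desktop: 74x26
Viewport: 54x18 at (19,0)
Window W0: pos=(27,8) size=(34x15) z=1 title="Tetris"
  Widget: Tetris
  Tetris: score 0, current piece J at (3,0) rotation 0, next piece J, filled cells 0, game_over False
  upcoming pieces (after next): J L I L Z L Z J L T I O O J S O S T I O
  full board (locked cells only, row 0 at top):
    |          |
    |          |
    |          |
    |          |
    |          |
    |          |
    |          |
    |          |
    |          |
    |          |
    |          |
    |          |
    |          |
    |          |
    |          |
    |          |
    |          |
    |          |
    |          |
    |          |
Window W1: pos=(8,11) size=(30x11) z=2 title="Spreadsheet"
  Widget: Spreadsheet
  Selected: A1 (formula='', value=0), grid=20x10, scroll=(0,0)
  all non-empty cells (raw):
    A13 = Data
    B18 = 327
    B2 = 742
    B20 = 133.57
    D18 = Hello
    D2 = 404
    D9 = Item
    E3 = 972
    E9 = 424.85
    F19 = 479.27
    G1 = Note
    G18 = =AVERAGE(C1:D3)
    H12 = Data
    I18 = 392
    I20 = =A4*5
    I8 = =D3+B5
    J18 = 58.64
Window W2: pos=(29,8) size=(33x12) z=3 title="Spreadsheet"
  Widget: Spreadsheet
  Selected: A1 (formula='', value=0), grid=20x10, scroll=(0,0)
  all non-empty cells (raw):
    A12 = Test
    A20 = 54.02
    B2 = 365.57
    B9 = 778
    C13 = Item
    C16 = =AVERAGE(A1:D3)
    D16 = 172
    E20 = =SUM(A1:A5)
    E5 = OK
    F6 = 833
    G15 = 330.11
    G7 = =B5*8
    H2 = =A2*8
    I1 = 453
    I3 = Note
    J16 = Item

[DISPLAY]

                                                      
                                                      
                                                      
                                                      
                                                      
                                                      
                                                      
                                                      
        ┏━┏━━━━━━━━━━━━━━━━━━━━━━━━━━━━━━━┓           
        ┃ ┃ Spreadsheet                   ┃           
        ┠─┠───────────────────────────────┨           
━━━━━━━━━━┃A1:                            ┃           
et        ┃       A       B       C       ┃           
──────────┃-------------------------------┃           
          ┃  1      [0]       0       0   ┃           
     B    ┃  2        0  365.57       0   ┃           
----------┃  3        0       0       0   ┃           
0]       0┃  4        0       0       0   ┃           


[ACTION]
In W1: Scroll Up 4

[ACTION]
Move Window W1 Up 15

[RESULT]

━━━━━━━━━━━━━━━━━━┓                                   
et                ┃                                   
──────────────────┨                                   
                  ┃                                   
     B       C    ┃                                   
------------------┃                                   
0]       0       0┃                                   
 0     742       0┃                                   
 0       0┏━━━━━━━━━━━━━━━━━━━━━━━━━━━━━━━┓           
 0       0┃ Spreadsheet                   ┃           
━━━━━━━━━━┠───────────────────────────────┨           
        ┃ ┃A1:                            ┃           
        ┃ ┃       A       B       C       ┃           
        ┃ ┃-------------------------------┃           
        ┃ ┃  1      [0]       0       0   ┃           
        ┃ ┃  2        0  365.57       0   ┃           
        ┃ ┃  3        0       0       0   ┃           
        ┃ ┃  4        0       0       0   ┃           


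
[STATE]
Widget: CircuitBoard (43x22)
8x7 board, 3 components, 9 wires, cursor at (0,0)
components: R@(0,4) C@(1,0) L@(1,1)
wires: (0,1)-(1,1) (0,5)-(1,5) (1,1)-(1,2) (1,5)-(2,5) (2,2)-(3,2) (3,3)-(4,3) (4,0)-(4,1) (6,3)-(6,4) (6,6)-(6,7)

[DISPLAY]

   0 1 2 3 4 5 6 7                         
0  [.]  ·           R   ·                  
        │               │                  
1   C   L ─ ·           ·                  
                        │                  
2           ·           ·                  
            │                              
3           ·   ·                          
                │                          
4   · ─ ·       ·                          
                                           
5                                          
                                           
6               · ─ ·       · ─ ·          
Cursor: (0,0)                              
                                           
                                           
                                           
                                           
                                           
                                           
                                           


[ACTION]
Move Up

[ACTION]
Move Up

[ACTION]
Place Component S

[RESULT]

   0 1 2 3 4 5 6 7                         
0  [S]  ·           R   ·                  
        │               │                  
1   C   L ─ ·           ·                  
                        │                  
2           ·           ·                  
            │                              
3           ·   ·                          
                │                          
4   · ─ ·       ·                          
                                           
5                                          
                                           
6               · ─ ·       · ─ ·          
Cursor: (0,0)                              
                                           
                                           
                                           
                                           
                                           
                                           
                                           


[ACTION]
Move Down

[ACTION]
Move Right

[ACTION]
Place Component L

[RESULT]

   0 1 2 3 4 5 6 7                         
0   S   ·           R   ·                  
        │               │                  
1   C  [L]─ ·           ·                  
                        │                  
2           ·           ·                  
            │                              
3           ·   ·                          
                │                          
4   · ─ ·       ·                          
                                           
5                                          
                                           
6               · ─ ·       · ─ ·          
Cursor: (1,1)                              
                                           
                                           
                                           
                                           
                                           
                                           
                                           


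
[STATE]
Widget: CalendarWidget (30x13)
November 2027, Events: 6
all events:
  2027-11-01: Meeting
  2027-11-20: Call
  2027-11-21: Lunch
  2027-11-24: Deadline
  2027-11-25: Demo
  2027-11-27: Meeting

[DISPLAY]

        November 2027         
Mo Tu We Th Fr Sa Su          
 1*  2  3  4  5  6  7         
 8  9 10 11 12 13 14          
15 16 17 18 19 20* 21*        
22 23 24* 25* 26 27* 28       
29 30                         
                              
                              
                              
                              
                              
                              


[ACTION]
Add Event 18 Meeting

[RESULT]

        November 2027         
Mo Tu We Th Fr Sa Su          
 1*  2  3  4  5  6  7         
 8  9 10 11 12 13 14          
15 16 17 18* 19 20* 21*       
22 23 24* 25* 26 27* 28       
29 30                         
                              
                              
                              
                              
                              
                              


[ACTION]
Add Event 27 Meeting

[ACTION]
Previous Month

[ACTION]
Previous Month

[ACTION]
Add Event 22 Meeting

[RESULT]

        September 2027        
Mo Tu We Th Fr Sa Su          
       1  2  3  4  5          
 6  7  8  9 10 11 12          
13 14 15 16 17 18 19          
20 21 22* 23 24 25 26         
27 28 29 30                   
                              
                              
                              
                              
                              
                              


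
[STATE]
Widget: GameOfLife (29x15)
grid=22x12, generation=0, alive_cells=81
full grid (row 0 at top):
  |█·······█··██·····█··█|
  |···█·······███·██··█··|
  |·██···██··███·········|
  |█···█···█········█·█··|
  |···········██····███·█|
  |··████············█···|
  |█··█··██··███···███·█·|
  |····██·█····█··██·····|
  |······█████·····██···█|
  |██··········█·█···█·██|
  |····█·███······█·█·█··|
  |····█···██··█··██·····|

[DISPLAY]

Gen: 0                       
█·······█··██·····█··█       
···█·······███·██··█··       
·██···██··███·········       
█···█···█········█·█··       
···········██····███·█       
··████············█···       
█··█··██··███···███·█·       
····██·█····█··██·····       
······█████·····██···█       
██··········█·█···█·██       
····█·███······█·█·█··       
····█···██··█··██·····       
                             
                             


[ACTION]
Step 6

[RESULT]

Gen: 6                       
·█····················       
█·██···█··········███·       
█·······█········█···█       
███···███·······█···██       
█·█····█··············       
██··█··█··████···███··       
·█···█·█·████·█·······       
····█·····█···█·······       
····██··█·····█·······       
···██··█··············       
····█····█·██·██·█····       
·····████████···█·····       
                             
                             


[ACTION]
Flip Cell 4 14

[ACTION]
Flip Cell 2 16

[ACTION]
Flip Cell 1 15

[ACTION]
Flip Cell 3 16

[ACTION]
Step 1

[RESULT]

Gen: 7                       
·██················█··       
█·█·············█████·       
█··█··█·█·······███··█       
█·█···█·█···········██       
··██·······███····███·       
█·█····█·█····█···█···       
██··███·██····█···█···       
····█·█·█·█···██······       
·····█················       
···█····█····███······       
···██····█··██·██·····       
·····█████··██·██·····       
                             
                             


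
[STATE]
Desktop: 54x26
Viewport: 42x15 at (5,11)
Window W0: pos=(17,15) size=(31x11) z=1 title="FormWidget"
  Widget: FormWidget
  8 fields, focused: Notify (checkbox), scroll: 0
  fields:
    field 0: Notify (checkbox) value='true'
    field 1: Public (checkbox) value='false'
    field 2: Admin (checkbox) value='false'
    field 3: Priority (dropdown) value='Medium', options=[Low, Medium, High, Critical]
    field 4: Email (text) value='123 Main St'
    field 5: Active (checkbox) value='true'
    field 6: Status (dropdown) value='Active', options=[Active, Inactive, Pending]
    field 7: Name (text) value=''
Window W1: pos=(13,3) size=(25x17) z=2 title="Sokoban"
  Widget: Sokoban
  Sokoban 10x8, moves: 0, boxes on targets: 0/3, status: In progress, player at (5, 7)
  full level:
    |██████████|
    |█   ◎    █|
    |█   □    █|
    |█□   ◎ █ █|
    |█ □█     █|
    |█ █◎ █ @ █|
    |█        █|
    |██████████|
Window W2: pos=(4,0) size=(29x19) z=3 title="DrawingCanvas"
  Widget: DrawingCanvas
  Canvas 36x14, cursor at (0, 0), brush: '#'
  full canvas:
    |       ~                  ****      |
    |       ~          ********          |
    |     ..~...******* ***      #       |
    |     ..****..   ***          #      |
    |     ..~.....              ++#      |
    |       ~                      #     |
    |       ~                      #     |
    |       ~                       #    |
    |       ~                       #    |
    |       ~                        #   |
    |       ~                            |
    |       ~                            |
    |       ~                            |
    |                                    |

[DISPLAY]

       ~                   ┃    ┃         
       ~                   ┃    ┃         
       ~                   ┃    ┃         
       ~                   ┃    ┃         
       ~                   ┃    ┃━━━━━━━━━
                           ┃    ┃         
                           ┃    ┃─────────
━━━━━━━━━━━━━━━━━━━━━━━━━━━┛    ┃         
        ┗━━━━━━━━━━━━━━━━━━━━━━━┛         
            ┃  Admin:      [ ]            
            ┃  Priority:   [Medium      ▼]
            ┃  Email:      [123 Main St  ]
            ┃  Active:     [x]            
            ┃  Status:     [Active      ▼]
            ┗━━━━━━━━━━━━━━━━━━━━━━━━━━━━━


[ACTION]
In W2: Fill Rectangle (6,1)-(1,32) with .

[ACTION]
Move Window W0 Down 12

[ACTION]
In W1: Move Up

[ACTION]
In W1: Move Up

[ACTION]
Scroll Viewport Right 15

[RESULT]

~                   ┃    ┃                
~                   ┃    ┃                
~                   ┃    ┃                
~                   ┃    ┃                
~                   ┃    ┃━━━━━━━━━┓      
                    ┃    ┃         ┃      
                    ┃    ┃─────────┨      
━━━━━━━━━━━━━━━━━━━━┛    ┃         ┃      
 ┗━━━━━━━━━━━━━━━━━━━━━━━┛         ┃      
     ┃  Admin:      [ ]            ┃      
     ┃  Priority:   [Medium      ▼]┃      
     ┃  Email:      [123 Main St  ]┃      
     ┃  Active:     [x]            ┃      
     ┃  Status:     [Active      ▼]┃      
     ┗━━━━━━━━━━━━━━━━━━━━━━━━━━━━━┛      


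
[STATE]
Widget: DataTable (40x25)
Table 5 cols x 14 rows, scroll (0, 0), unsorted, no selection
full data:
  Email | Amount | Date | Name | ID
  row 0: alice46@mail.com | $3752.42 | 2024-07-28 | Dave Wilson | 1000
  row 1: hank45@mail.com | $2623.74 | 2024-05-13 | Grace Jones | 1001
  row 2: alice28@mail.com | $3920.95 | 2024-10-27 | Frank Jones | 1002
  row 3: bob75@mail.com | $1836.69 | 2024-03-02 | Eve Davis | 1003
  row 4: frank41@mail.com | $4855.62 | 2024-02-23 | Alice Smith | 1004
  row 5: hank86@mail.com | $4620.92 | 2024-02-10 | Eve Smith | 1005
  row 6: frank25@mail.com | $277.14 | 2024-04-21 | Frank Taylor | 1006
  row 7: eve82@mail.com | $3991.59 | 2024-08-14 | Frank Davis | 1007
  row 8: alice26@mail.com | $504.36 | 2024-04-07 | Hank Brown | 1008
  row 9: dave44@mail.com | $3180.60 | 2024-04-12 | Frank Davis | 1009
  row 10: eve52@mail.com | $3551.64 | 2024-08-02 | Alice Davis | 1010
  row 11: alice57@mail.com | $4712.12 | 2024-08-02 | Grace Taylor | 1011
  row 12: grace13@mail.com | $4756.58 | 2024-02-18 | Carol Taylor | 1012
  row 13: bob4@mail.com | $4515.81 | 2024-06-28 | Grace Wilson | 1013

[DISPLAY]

Email           │Amount  │Date      │Nam
────────────────┼────────┼──────────┼───
alice46@mail.com│$3752.42│2024-07-28│Dav
hank45@mail.com │$2623.74│2024-05-13│Gra
alice28@mail.com│$3920.95│2024-10-27│Fra
bob75@mail.com  │$1836.69│2024-03-02│Eve
frank41@mail.com│$4855.62│2024-02-23│Ali
hank86@mail.com │$4620.92│2024-02-10│Eve
frank25@mail.com│$277.14 │2024-04-21│Fra
eve82@mail.com  │$3991.59│2024-08-14│Fra
alice26@mail.com│$504.36 │2024-04-07│Han
dave44@mail.com │$3180.60│2024-04-12│Fra
eve52@mail.com  │$3551.64│2024-08-02│Ali
alice57@mail.com│$4712.12│2024-08-02│Gra
grace13@mail.com│$4756.58│2024-02-18│Car
bob4@mail.com   │$4515.81│2024-06-28│Gra
                                        
                                        
                                        
                                        
                                        
                                        
                                        
                                        
                                        


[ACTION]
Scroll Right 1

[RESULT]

mail           │Amount  │Date      │Name
───────────────┼────────┼──────────┼────
lice46@mail.com│$3752.42│2024-07-28│Dave
ank45@mail.com │$2623.74│2024-05-13│Grac
lice28@mail.com│$3920.95│2024-10-27│Fran
ob75@mail.com  │$1836.69│2024-03-02│Eve 
rank41@mail.com│$4855.62│2024-02-23│Alic
ank86@mail.com │$4620.92│2024-02-10│Eve 
rank25@mail.com│$277.14 │2024-04-21│Fran
ve82@mail.com  │$3991.59│2024-08-14│Fran
lice26@mail.com│$504.36 │2024-04-07│Hank
ave44@mail.com │$3180.60│2024-04-12│Fran
ve52@mail.com  │$3551.64│2024-08-02│Alic
lice57@mail.com│$4712.12│2024-08-02│Grac
race13@mail.com│$4756.58│2024-02-18│Caro
ob4@mail.com   │$4515.81│2024-06-28│Grac
                                        
                                        
                                        
                                        
                                        
                                        
                                        
                                        
                                        


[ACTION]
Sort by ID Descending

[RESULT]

mail           │Amount  │Date      │Name
───────────────┼────────┼──────────┼────
ob4@mail.com   │$4515.81│2024-06-28│Grac
race13@mail.com│$4756.58│2024-02-18│Caro
lice57@mail.com│$4712.12│2024-08-02│Grac
ve52@mail.com  │$3551.64│2024-08-02│Alic
ave44@mail.com │$3180.60│2024-04-12│Fran
lice26@mail.com│$504.36 │2024-04-07│Hank
ve82@mail.com  │$3991.59│2024-08-14│Fran
rank25@mail.com│$277.14 │2024-04-21│Fran
ank86@mail.com │$4620.92│2024-02-10│Eve 
rank41@mail.com│$4855.62│2024-02-23│Alic
ob75@mail.com  │$1836.69│2024-03-02│Eve 
lice28@mail.com│$3920.95│2024-10-27│Fran
ank45@mail.com │$2623.74│2024-05-13│Grac
lice46@mail.com│$3752.42│2024-07-28│Dave
                                        
                                        
                                        
                                        
                                        
                                        
                                        
                                        
                                        


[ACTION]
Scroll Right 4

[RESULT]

           │Amount  │Date      │Name    
───────────┼────────┼──────────┼────────
mail.com   │$4515.81│2024-06-28│Grace Wi
13@mail.com│$4756.58│2024-02-18│Carol Ta
57@mail.com│$4712.12│2024-08-02│Grace Ta
@mail.com  │$3551.64│2024-08-02│Alice Da
4@mail.com │$3180.60│2024-04-12│Frank Da
26@mail.com│$504.36 │2024-04-07│Hank Bro
@mail.com  │$3991.59│2024-08-14│Frank Da
25@mail.com│$277.14 │2024-04-21│Frank Ta
6@mail.com │$4620.92│2024-02-10│Eve Smit
41@mail.com│$4855.62│2024-02-23│Alice Sm
@mail.com  │$1836.69│2024-03-02│Eve Davi
28@mail.com│$3920.95│2024-10-27│Frank Jo
5@mail.com │$2623.74│2024-05-13│Grace Jo
46@mail.com│$3752.42│2024-07-28│Dave Wil
                                        
                                        
                                        
                                        
                                        
                                        
                                        
                                        
                                        


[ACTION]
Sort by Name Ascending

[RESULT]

           │Amount  │Date      │Name    
───────────┼────────┼──────────┼────────
@mail.com  │$3551.64│2024-08-02│Alice Da
41@mail.com│$4855.62│2024-02-23│Alice Sm
13@mail.com│$4756.58│2024-02-18│Carol Ta
46@mail.com│$3752.42│2024-07-28│Dave Wil
@mail.com  │$1836.69│2024-03-02│Eve Davi
6@mail.com │$4620.92│2024-02-10│Eve Smit
4@mail.com │$3180.60│2024-04-12│Frank Da
@mail.com  │$3991.59│2024-08-14│Frank Da
28@mail.com│$3920.95│2024-10-27│Frank Jo
25@mail.com│$277.14 │2024-04-21│Frank Ta
5@mail.com │$2623.74│2024-05-13│Grace Jo
57@mail.com│$4712.12│2024-08-02│Grace Ta
mail.com   │$4515.81│2024-06-28│Grace Wi
26@mail.com│$504.36 │2024-04-07│Hank Bro
                                        
                                        
                                        
                                        
                                        
                                        
                                        
                                        
                                        


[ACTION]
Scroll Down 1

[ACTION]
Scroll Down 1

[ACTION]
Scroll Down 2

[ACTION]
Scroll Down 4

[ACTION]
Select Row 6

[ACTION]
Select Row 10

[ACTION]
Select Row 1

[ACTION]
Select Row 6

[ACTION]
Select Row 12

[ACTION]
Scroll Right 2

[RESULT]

         │Amount  │Date      │Name      
─────────┼────────┼──────────┼──────────
ail.com  │$3551.64│2024-08-02│Alice Davi
@mail.com│$4855.62│2024-02-23│Alice Smit
@mail.com│$4756.58│2024-02-18│Carol Tayl
@mail.com│$3752.42│2024-07-28│Dave Wilso
ail.com  │$1836.69│2024-03-02│Eve Davis 
mail.com │$4620.92│2024-02-10│Eve Smith 
mail.com │$3180.60│2024-04-12│Frank Davi
ail.com  │$3991.59│2024-08-14│Frank Davi
@mail.com│$3920.95│2024-10-27│Frank Jone
@mail.com│$277.14 │2024-04-21│Frank Tayl
mail.com │$2623.74│2024-05-13│Grace Jone
@mail.com│$4712.12│2024-08-02│Grace Tayl
il.com   │$4515.81│2024-06-28│Grace Wils
@mail.com│$504.36 │2024-04-07│Hank Brown
                                        
                                        
                                        
                                        
                                        
                                        
                                        
                                        
                                        
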